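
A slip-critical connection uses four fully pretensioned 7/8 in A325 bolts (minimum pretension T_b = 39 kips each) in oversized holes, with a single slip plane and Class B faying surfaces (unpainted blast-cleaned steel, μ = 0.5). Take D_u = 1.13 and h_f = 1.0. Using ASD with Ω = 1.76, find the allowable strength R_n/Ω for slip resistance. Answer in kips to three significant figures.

50.1 kips

R_n = μ · D_u · h_f · T_b · n_s · n_b = 0.5 × 1.13 × 1.0 × 39 × 1 × 4 = 88.14 kips.
Allowable strength R_n/Ω = 88.14 / 1.76 = 50.1 kips.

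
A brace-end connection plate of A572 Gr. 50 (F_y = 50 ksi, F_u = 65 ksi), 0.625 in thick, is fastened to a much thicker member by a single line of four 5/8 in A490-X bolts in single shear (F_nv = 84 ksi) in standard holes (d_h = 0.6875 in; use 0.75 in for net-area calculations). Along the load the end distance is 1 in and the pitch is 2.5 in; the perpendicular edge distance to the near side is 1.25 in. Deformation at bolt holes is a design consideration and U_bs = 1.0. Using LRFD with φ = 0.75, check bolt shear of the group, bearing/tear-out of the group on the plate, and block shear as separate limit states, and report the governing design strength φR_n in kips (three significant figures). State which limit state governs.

Bolt shear: A_b = π·0.625²/4 = 0.3068 in²; R_n = 84 × 0.3068 × 4 × 1 = 103.1 kips → 0.75 × 103.1 = 77.3 kips.
Bearing: edge l_c = 0.6562, r_n = 31.99 kips; interior l_c = 1.812, r_n = 60.94 kips; R_n = 31.99 + 3·60.94 = 214.8 kips → 161 kips.
Block shear: A_gv = 5.312, A_nv = 3.672, A_nt = 0.5469 in²; R_n = min(0.6F_uA_nv, 0.6F_yA_gv) + U_bs·F_u·A_nt = 178.8 kips → 134 kips.
Bolt shear governs: 77.3 kips.

77.3 kips (bolt shear governs)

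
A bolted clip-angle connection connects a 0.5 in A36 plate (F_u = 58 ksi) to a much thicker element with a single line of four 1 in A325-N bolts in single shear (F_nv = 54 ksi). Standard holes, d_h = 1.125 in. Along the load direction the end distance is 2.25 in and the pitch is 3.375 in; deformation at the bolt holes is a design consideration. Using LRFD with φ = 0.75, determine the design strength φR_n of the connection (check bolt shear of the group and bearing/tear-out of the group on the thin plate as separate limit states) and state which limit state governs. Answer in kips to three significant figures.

Bolt shear: A_b = π·1²/4 = 0.7854 in²; R_n = 54 × 0.7854 × 4 × 1 = 169.6 kips → 0.75 × 169.6 = 127 kips.
Bearing (1.2 l_c t F_u ≤ 2.4 d t F_u): upper limit = 2.4·1·0.5·58 = 69.6 kips.
  Edge l_c = 2.25 − 1.125/2 = 1.688 → r_n = 58.72 kips; interior l_c = 3.375 − 1.125 = 2.25 → r_n = 69.6 kips.
  R_n,bearing = 1·58.72 + 3·69.6 = 267.5 kips → 0.75 × 267.5 = 201 kips.
Bolt shear governs: 127 kips.

127 kips (bolt shear governs)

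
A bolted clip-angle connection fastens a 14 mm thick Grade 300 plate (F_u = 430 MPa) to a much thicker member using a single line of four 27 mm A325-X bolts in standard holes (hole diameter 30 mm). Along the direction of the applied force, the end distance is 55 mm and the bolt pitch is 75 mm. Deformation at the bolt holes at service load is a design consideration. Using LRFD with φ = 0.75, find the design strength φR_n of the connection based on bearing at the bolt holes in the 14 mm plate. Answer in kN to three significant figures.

Per bolt r_n = 1.2 l_c t F_u ≤ 2.4 d t F_u; upper limit = 2.4 × 27 × 14 × 430 / 1000 = 390.1 kN.
Edge bolt: l_c = 55 − 30/2 = 40 mm → 1.2 × 40 × 14 × 430 / 1000 = 289 → r_n = 289 kN.
Interior bolts: l_c = 75 − 30 = 45 mm → 1.2 × 45 × 14 × 430 / 1000 = 325.1 → r_n = 325.1 kN.
R_n = 1 × 289 + 3 × 325.1 = 1264 kN.
Design strength φR_n = 0.75 × 1264 = 948 kN.

948 kN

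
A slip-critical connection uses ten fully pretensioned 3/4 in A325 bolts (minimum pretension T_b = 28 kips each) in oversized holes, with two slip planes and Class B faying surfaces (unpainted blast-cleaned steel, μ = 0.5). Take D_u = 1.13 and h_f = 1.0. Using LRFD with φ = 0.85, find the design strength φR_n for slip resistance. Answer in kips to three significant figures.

269 kips

R_n = μ · D_u · h_f · T_b · n_s · n_b = 0.5 × 1.13 × 1.0 × 28 × 2 × 10 = 316.4 kips.
Design strength φR_n = 0.85 × 316.4 = 269 kips.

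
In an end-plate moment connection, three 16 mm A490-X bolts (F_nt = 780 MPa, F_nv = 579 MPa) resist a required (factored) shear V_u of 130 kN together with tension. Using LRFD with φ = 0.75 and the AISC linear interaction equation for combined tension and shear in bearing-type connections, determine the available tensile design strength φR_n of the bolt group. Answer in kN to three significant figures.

284 kN

A_b = π·16²/4 = 201.1 mm²; f_rv = 130 × 1000 / (3 × 201.1) = 215.5 MPa.
F'_nt = 1.3 F_nt − (F_nt / φF_nv) f_rv = 1.3·780 − (780/(0.75·579))·215.5 = 626.9 MPa, capped at F_nt → F'_nt = 626.9 MPa.
R_n = F'_nt · A_b · n = 626.9 × 201.1 × 3 / 1000 = 378.1 kN.
Design strength φR_n = 0.75 × 378.1 = 284 kN.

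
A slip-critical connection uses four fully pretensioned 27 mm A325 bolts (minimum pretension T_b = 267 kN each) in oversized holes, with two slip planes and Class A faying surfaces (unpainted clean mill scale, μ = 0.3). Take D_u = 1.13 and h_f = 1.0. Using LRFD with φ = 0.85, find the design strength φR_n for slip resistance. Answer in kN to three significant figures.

R_n = μ · D_u · h_f · T_b · n_s · n_b = 0.3 × 1.13 × 1.0 × 267 × 2 × 4 = 724.1 kN.
Design strength φR_n = 0.85 × 724.1 = 615 kN.

615 kN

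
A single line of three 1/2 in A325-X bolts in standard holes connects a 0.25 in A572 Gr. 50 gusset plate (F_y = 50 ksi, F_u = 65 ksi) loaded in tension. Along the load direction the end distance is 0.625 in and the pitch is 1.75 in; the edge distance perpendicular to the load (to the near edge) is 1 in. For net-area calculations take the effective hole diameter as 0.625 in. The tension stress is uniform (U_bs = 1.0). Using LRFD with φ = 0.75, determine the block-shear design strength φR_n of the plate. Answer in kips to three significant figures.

27.1 kips

Shear plane L_v = 0.625 + 2·1.75 = 4.125 in; A_gv = 4.125 × 0.25 = 1.031 in².
A_nv = (4.125 − 2.5·0.625) × 0.25 = 0.6406 in².
A_nt = (1 − 0.5·0.625) × 0.25 = 0.1719 in².
0.6 F_u A_nv = 24.98 kips; 0.6 F_y A_gv = 30.94 kips → shear rupture governs the shear term.
R_n = 24.98 + 1.0 × 65 × 0.1719 = 36.16 kips.
Design strength φR_n = 0.75 × 36.16 = 27.1 kips.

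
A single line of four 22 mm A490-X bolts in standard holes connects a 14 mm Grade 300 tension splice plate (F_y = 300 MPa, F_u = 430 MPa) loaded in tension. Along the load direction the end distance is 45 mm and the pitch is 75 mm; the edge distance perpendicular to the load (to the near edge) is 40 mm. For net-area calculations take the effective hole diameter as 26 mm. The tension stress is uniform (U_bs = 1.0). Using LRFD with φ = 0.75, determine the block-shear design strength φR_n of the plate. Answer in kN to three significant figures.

607 kN

Shear plane L_v = 45 + 3·75 = 270 mm; A_gv = 270 × 14 = 3780 mm².
A_nv = (270 − 3.5·26) × 14 = 2506 mm².
A_nt = (40 − 0.5·26) × 14 = 378 mm².
0.6 F_u A_nv = 646.5 kN; 0.6 F_y A_gv = 680.4 kN → shear rupture governs the shear term.
R_n = 646.5 + 1.0 × 430 × 378 / 1000 = 809.1 kN.
Design strength φR_n = 0.75 × 809.1 = 607 kN.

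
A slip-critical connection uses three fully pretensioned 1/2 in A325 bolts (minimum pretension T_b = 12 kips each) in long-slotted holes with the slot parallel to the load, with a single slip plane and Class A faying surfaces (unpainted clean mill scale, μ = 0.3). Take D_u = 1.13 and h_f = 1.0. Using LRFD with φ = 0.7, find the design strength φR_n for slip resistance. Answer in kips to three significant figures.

R_n = μ · D_u · h_f · T_b · n_s · n_b = 0.3 × 1.13 × 1.0 × 12 × 1 × 3 = 12.2 kips.
Design strength φR_n = 0.7 × 12.2 = 8.54 kips.

8.54 kips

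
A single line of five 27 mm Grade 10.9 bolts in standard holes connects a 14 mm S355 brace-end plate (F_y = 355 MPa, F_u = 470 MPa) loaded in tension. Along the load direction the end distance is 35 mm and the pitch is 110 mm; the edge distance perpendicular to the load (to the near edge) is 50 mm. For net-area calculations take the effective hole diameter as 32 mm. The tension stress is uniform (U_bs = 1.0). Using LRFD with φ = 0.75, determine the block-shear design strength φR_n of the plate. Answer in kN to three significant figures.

Shear plane L_v = 35 + 4·110 = 475 mm; A_gv = 475 × 14 = 6650 mm².
A_nv = (475 − 4.5·32) × 14 = 4634 mm².
A_nt = (50 − 0.5·32) × 14 = 476 mm².
0.6 F_u A_nv = 1307 kN; 0.6 F_y A_gv = 1416 kN → shear rupture governs the shear term.
R_n = 1307 + 1.0 × 470 × 476 / 1000 = 1531 kN.
Design strength φR_n = 0.75 × 1531 = 1150 kN.

1150 kN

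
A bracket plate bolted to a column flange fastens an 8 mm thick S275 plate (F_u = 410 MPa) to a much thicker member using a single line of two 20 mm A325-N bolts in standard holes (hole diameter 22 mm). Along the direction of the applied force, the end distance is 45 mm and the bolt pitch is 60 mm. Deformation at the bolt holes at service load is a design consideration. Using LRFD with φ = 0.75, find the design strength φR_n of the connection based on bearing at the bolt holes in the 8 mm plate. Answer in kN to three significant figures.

Per bolt r_n = 1.2 l_c t F_u ≤ 2.4 d t F_u; upper limit = 2.4 × 20 × 8 × 410 / 1000 = 157.4 kN.
Edge bolt: l_c = 45 − 22/2 = 34 mm → 1.2 × 34 × 8 × 410 / 1000 = 133.8 → r_n = 133.8 kN.
Interior bolts: l_c = 60 − 22 = 38 mm → 1.2 × 38 × 8 × 410 / 1000 = 149.6 → r_n = 149.6 kN.
R_n = 1 × 133.8 + 1 × 149.6 = 283.4 kN.
Design strength φR_n = 0.75 × 283.4 = 213 kN.

213 kN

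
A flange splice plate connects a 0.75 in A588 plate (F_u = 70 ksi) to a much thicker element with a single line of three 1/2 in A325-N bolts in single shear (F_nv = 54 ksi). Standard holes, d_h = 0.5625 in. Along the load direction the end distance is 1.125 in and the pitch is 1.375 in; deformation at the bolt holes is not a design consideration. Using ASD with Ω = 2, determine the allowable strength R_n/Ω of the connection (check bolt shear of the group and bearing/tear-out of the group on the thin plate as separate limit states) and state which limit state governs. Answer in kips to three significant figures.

Bolt shear: A_b = π·0.5²/4 = 0.1963 in²; R_n = 54 × 0.1963 × 3 × 1 = 31.81 kips → 31.81 / 2 = 15.9 kips.
Bearing (1.5 l_c t F_u ≤ 3.0 d t F_u): upper limit = 3.0·0.5·0.75·70 = 78.75 kips.
  Edge l_c = 1.125 − 0.5625/2 = 0.8438 → r_n = 66.45 kips; interior l_c = 1.375 − 0.5625 = 0.8125 → r_n = 63.98 kips.
  R_n,bearing = 1·66.45 + 2·63.98 = 194.4 kips → 194.4 / 2 = 97.2 kips.
Bolt shear governs: 15.9 kips.

15.9 kips (bolt shear governs)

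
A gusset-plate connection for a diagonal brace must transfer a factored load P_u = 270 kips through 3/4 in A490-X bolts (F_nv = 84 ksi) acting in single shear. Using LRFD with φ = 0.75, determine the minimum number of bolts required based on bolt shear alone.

10 bolts

A_b = π·0.75²/4 = 0.4418 in².
Per-bolt design strength φR_n = 0.75 × 84 × 0.4418 × 1 = 27.83 kips.
n ≥ 270 / 27.83 = 9.701 → use 10 bolts.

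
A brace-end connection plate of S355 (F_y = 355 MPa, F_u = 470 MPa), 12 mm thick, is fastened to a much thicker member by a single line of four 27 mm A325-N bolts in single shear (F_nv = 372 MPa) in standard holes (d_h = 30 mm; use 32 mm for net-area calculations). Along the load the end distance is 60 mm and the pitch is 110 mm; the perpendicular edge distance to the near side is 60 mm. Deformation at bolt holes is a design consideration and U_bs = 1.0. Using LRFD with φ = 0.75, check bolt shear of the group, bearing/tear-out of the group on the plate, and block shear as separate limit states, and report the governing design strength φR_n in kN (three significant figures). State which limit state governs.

639 kN (bolt shear governs)

Bolt shear: A_b = π·27²/4 = 572.6 mm²; R_n = 372 × 572.6 × 4 × 1 / 1000 = 852 kN → 0.75 × 852 = 639 kN.
Bearing: edge l_c = 45, r_n = 304.6 kN; interior l_c = 80, r_n = 365.5 kN; R_n = 304.6 + 3·365.5 = 1401 kN → 1050 kN.
Block shear: A_gv = 4680, A_nv = 3336, A_nt = 528 mm²; R_n = min(0.6F_uA_nv, 0.6F_yA_gv) + U_bs·F_u·A_nt = 1189 kN → 892 kN.
Bolt shear governs: 639 kN.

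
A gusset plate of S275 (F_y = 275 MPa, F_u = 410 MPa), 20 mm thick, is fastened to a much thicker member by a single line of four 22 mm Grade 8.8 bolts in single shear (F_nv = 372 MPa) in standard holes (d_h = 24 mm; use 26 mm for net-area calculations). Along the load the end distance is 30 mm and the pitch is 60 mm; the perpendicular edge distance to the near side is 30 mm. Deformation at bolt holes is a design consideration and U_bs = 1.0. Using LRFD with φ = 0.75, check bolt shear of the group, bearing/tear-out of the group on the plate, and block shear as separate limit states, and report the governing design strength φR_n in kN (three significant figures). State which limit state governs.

424 kN (bolt shear governs)

Bolt shear: A_b = π·22²/4 = 380.1 mm²; R_n = 372 × 380.1 × 4 × 1 / 1000 = 565.6 kN → 0.75 × 565.6 = 424 kN.
Bearing: edge l_c = 18, r_n = 177.1 kN; interior l_c = 36, r_n = 354.2 kN; R_n = 177.1 + 3·354.2 = 1240 kN → 930 kN.
Block shear: A_gv = 4200, A_nv = 2380, A_nt = 340 mm²; R_n = min(0.6F_uA_nv, 0.6F_yA_gv) + U_bs·F_u·A_nt = 724.9 kN → 544 kN.
Bolt shear governs: 424 kN.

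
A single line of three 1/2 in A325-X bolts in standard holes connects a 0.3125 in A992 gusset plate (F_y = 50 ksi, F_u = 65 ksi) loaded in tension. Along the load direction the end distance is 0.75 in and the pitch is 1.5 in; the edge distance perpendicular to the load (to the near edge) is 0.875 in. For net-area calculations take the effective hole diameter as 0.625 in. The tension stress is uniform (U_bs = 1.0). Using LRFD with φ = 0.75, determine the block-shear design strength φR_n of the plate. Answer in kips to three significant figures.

28.6 kips

Shear plane L_v = 0.75 + 2·1.5 = 3.75 in; A_gv = 3.75 × 0.3125 = 1.172 in².
A_nv = (3.75 − 2.5·0.625) × 0.3125 = 0.6836 in².
A_nt = (0.875 − 0.5·0.625) × 0.3125 = 0.1758 in².
0.6 F_u A_nv = 26.66 kips; 0.6 F_y A_gv = 35.16 kips → shear rupture governs the shear term.
R_n = 26.66 + 1.0 × 65 × 0.1758 = 38.09 kips.
Design strength φR_n = 0.75 × 38.09 = 28.6 kips.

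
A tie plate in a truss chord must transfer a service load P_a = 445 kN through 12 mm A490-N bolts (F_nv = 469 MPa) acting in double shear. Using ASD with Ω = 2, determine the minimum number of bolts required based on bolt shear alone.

A_b = π·12²/4 = 113.1 mm².
Per-bolt allowable strength R_n/Ω = 469 × 113.1 × 2 / 1000 / 2 = 53.04 kN.
n ≥ 445 / 53.04 = 8.389 → use 9 bolts.

9 bolts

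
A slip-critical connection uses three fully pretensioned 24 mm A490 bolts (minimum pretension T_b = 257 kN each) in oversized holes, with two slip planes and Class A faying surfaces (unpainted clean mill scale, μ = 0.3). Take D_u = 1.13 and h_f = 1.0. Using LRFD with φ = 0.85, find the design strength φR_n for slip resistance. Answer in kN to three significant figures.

R_n = μ · D_u · h_f · T_b · n_s · n_b = 0.3 × 1.13 × 1.0 × 257 × 2 × 3 = 522.7 kN.
Design strength φR_n = 0.85 × 522.7 = 444 kN.

444 kN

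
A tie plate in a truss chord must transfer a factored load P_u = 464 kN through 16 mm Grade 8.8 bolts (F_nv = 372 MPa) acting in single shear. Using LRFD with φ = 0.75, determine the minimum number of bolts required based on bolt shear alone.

A_b = π·16²/4 = 201.1 mm².
Per-bolt design strength φR_n = 0.75 × 372 × 201.1 × 1 / 1000 = 56.1 kN.
n ≥ 464 / 56.1 = 8.271 → use 9 bolts.

9 bolts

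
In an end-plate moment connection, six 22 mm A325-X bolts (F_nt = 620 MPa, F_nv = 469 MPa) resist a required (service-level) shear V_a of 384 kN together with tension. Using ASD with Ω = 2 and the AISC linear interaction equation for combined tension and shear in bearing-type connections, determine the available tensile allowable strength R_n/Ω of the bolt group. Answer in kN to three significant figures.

A_b = π·22²/4 = 380.1 mm²; f_rv = 384 × 1000 / (6 × 380.1) = 168.4 MPa.
F'_nt = 1.3 F_nt − (Ω F_nt / F_nv) f_rv = 1.3·620 − (2·620/469)·168.4 = 360.9 MPa, capped at F_nt → F'_nt = 360.9 MPa.
R_n = F'_nt · A_b · n = 360.9 × 380.1 × 6 / 1000 = 823.1 kN.
Allowable strength R_n/Ω = 823.1 / 2 = 412 kN.

412 kN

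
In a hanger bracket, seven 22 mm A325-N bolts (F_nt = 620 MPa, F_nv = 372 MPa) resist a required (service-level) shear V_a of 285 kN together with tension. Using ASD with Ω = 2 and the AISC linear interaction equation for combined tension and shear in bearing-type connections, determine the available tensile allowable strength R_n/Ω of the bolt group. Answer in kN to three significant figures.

597 kN

A_b = π·22²/4 = 380.1 mm²; f_rv = 285 × 1000 / (7 × 380.1) = 107.1 MPa.
F'_nt = 1.3 F_nt − (Ω F_nt / F_nv) f_rv = 1.3·620 − (2·620/372)·107.1 = 449 MPa, capped at F_nt → F'_nt = 449 MPa.
R_n = F'_nt · A_b · n = 449 × 380.1 × 7 / 1000 = 1195 kN.
Allowable strength R_n/Ω = 1195 / 2 = 597 kN.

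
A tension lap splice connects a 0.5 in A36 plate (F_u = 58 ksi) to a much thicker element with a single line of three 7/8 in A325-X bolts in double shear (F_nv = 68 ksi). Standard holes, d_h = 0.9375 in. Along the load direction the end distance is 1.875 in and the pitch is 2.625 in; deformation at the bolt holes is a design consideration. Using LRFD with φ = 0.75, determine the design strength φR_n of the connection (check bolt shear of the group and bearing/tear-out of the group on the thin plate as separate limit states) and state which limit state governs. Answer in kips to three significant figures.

Bolt shear: A_b = π·0.875²/4 = 0.6013 in²; R_n = 68 × 0.6013 × 3 × 2 = 245.3 kips → 0.75 × 245.3 = 184 kips.
Bearing (1.2 l_c t F_u ≤ 2.4 d t F_u): upper limit = 2.4·0.875·0.5·58 = 60.9 kips.
  Edge l_c = 1.875 − 0.9375/2 = 1.406 → r_n = 48.94 kips; interior l_c = 2.625 − 0.9375 = 1.688 → r_n = 58.72 kips.
  R_n,bearing = 1·48.94 + 2·58.72 = 166.4 kips → 0.75 × 166.4 = 125 kips.
Bearing governs: 125 kips.

125 kips (bearing governs)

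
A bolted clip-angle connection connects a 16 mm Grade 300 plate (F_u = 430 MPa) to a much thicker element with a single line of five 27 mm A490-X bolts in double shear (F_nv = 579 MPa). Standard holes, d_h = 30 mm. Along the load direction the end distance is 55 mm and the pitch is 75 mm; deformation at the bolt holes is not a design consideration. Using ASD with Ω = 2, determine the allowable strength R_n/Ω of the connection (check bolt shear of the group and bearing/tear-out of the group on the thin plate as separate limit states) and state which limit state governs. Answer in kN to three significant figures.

Bolt shear: A_b = π·27²/4 = 572.6 mm²; R_n = 579 × 572.6 × 5 × 2 / 1000 = 3315 kN → 3315 / 2 = 1660 kN.
Bearing (1.5 l_c t F_u ≤ 3.0 d t F_u): upper limit = 3.0·27·16·430 / 1000 = 557.3 kN.
  Edge l_c = 55 − 30/2 = 40 → r_n = 412.8 kN; interior l_c = 75 − 30 = 45 → r_n = 464.4 kN.
  R_n,bearing = 1·412.8 + 4·464.4 = 2270 kN → 2270 / 2 = 1140 kN.
Bearing governs: 1140 kN.

1140 kN (bearing governs)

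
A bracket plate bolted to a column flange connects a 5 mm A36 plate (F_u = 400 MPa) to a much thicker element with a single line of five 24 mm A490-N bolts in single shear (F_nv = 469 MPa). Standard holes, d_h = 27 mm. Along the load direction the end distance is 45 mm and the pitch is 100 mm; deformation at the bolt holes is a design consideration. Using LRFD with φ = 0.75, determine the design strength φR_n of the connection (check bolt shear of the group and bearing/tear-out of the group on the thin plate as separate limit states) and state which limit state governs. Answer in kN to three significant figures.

402 kN (bearing governs)

Bolt shear: A_b = π·24²/4 = 452.4 mm²; R_n = 469 × 452.4 × 5 × 1 / 1000 = 1061 kN → 0.75 × 1061 = 796 kN.
Bearing (1.2 l_c t F_u ≤ 2.4 d t F_u): upper limit = 2.4·24·5·400 / 1000 = 115.2 kN.
  Edge l_c = 45 − 27/2 = 31.5 → r_n = 75.6 kN; interior l_c = 100 − 27 = 73 → r_n = 115.2 kN.
  R_n,bearing = 1·75.6 + 4·115.2 = 536.4 kN → 0.75 × 536.4 = 402 kN.
Bearing governs: 402 kN.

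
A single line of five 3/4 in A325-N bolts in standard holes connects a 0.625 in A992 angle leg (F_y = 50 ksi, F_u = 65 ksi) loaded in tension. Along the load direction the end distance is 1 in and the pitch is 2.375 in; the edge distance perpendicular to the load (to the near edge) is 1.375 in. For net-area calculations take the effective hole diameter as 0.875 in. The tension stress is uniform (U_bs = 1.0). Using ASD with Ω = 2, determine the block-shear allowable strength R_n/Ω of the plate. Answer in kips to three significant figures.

Shear plane L_v = 1 + 4·2.375 = 10.5 in; A_gv = 10.5 × 0.625 = 6.562 in².
A_nv = (10.5 − 4.5·0.875) × 0.625 = 4.102 in².
A_nt = (1.375 − 0.5·0.875) × 0.625 = 0.5859 in².
0.6 F_u A_nv = 160 kips; 0.6 F_y A_gv = 196.9 kips → shear rupture governs the shear term.
R_n = 160 + 1.0 × 65 × 0.5859 = 198 kips.
Allowable strength R_n/Ω = 198 / 2 = 99 kips.

99 kips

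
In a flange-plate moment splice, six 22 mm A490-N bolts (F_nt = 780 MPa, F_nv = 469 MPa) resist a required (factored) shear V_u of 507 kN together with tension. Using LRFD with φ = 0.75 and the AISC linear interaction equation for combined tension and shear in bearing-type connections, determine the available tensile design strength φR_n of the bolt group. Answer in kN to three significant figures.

A_b = π·22²/4 = 380.1 mm²; f_rv = 507 × 1000 / (6 × 380.1) = 222.3 MPa.
F'_nt = 1.3 F_nt − (F_nt / φF_nv) f_rv = 1.3·780 − (780/(0.75·469))·222.3 = 521.1 MPa, capped at F_nt → F'_nt = 521.1 MPa.
R_n = F'_nt · A_b · n = 521.1 × 380.1 × 6 / 1000 = 1188 kN.
Design strength φR_n = 0.75 × 1188 = 891 kN.

891 kN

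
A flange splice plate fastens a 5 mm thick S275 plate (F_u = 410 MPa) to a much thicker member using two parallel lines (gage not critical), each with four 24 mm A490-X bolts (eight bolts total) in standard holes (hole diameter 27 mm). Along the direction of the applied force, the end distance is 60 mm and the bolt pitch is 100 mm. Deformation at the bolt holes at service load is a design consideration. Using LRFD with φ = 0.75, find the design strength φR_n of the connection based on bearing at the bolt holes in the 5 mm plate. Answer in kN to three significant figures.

Per bolt r_n = 1.2 l_c t F_u ≤ 2.4 d t F_u; upper limit = 2.4 × 24 × 5 × 410 / 1000 = 118.1 kN.
Edge bolt: l_c = 60 − 27/2 = 46.5 mm → 1.2 × 46.5 × 5 × 410 / 1000 = 114.4 → r_n = 114.4 kN.
Interior bolts: l_c = 100 − 27 = 73 mm → 1.2 × 73 × 5 × 410 / 1000 = 179.6 → r_n = 118.1 kN.
R_n = 2 × 114.4 + 6 × 118.1 = 937.3 kN.
Design strength φR_n = 0.75 × 937.3 = 703 kN.

703 kN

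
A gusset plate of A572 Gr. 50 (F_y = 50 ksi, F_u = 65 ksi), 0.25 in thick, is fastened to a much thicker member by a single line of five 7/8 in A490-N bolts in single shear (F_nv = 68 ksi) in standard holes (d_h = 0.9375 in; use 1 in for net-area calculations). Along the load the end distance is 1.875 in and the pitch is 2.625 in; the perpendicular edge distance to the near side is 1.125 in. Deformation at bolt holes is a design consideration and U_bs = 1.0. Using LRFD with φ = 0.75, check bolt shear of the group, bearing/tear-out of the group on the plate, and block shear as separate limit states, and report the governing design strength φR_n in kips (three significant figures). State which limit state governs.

Bolt shear: A_b = π·0.875²/4 = 0.6013 in²; R_n = 68 × 0.6013 × 5 × 1 = 204.4 kips → 0.75 × 204.4 = 153 kips.
Bearing: edge l_c = 1.406, r_n = 27.42 kips; interior l_c = 1.688, r_n = 32.91 kips; R_n = 27.42 + 4·32.91 = 159 kips → 119 kips.
Block shear: A_gv = 3.094, A_nv = 1.969, A_nt = 0.1562 in²; R_n = min(0.6F_uA_nv, 0.6F_yA_gv) + U_bs·F_u·A_nt = 86.94 kips → 65.2 kips.
Block shear governs: 65.2 kips.

65.2 kips (block shear governs)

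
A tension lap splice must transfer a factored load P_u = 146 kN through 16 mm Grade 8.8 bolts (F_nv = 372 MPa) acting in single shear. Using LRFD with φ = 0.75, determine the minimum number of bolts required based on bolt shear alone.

A_b = π·16²/4 = 201.1 mm².
Per-bolt design strength φR_n = 0.75 × 372 × 201.1 × 1 / 1000 = 56.1 kN.
n ≥ 146 / 56.1 = 2.603 → use 3 bolts.

3 bolts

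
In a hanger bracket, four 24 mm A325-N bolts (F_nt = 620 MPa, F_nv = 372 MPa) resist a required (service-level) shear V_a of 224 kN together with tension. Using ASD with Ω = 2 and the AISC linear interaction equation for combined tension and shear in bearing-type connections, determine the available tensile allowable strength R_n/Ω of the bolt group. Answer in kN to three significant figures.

356 kN

A_b = π·24²/4 = 452.4 mm²; f_rv = 224 × 1000 / (4 × 452.4) = 123.8 MPa.
F'_nt = 1.3 F_nt − (Ω F_nt / F_nv) f_rv = 1.3·620 − (2·620/372)·123.8 = 393.4 MPa, capped at F_nt → F'_nt = 393.4 MPa.
R_n = F'_nt · A_b · n = 393.4 × 452.4 × 4 / 1000 = 711.8 kN.
Allowable strength R_n/Ω = 711.8 / 2 = 356 kN.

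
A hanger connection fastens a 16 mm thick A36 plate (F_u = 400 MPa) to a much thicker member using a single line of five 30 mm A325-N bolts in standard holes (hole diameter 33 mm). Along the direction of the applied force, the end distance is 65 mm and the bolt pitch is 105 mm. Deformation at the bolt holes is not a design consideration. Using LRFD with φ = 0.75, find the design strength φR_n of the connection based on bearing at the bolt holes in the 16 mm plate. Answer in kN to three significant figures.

Per bolt r_n = 1.5 l_c t F_u ≤ 3.0 d t F_u; upper limit = 3.0 × 30 × 16 × 400 / 1000 = 576 kN.
Edge bolt: l_c = 65 − 33/2 = 48.5 mm → 1.5 × 48.5 × 16 × 400 / 1000 = 465.6 → r_n = 465.6 kN.
Interior bolts: l_c = 105 − 33 = 72 mm → 1.5 × 72 × 16 × 400 / 1000 = 691.2 → r_n = 576 kN.
R_n = 1 × 465.6 + 4 × 576 = 2770 kN.
Design strength φR_n = 0.75 × 2770 = 2080 kN.

2080 kN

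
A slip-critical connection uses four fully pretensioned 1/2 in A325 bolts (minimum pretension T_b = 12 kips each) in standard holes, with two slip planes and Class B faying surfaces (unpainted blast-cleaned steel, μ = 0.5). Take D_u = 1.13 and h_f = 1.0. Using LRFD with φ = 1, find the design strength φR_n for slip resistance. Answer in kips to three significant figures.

R_n = μ · D_u · h_f · T_b · n_s · n_b = 0.5 × 1.13 × 1.0 × 12 × 2 × 4 = 54.24 kips.
Design strength φR_n = 1 × 54.24 = 54.2 kips.

54.2 kips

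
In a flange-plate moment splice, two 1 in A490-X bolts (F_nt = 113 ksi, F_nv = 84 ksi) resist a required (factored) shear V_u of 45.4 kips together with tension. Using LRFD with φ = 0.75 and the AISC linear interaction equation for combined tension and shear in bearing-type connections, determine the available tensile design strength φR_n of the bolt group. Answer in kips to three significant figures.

112 kips

A_b = π·1²/4 = 0.7854 in²; f_rv = 45.4 / (2 × 0.7854) = 28.9 ksi.
F'_nt = 1.3 F_nt − (F_nt / φF_nv) f_rv = 1.3·113 − (113/(0.75·84))·28.9 = 95.06 ksi, capped at F_nt → F'_nt = 95.06 ksi.
R_n = F'_nt · A_b · n = 95.06 × 0.7854 × 2 = 149.3 kips.
Design strength φR_n = 0.75 × 149.3 = 112 kips.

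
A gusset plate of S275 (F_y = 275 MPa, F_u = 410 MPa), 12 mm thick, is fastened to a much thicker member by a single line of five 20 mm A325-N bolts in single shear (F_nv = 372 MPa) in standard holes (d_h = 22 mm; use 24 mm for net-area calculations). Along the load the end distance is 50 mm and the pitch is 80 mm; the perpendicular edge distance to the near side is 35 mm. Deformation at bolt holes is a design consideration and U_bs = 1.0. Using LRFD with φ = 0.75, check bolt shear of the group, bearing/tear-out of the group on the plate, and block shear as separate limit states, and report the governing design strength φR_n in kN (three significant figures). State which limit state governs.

Bolt shear: A_b = π·20²/4 = 314.2 mm²; R_n = 372 × 314.2 × 5 × 1 / 1000 = 584.3 kN → 0.75 × 584.3 = 438 kN.
Bearing: edge l_c = 39, r_n = 230.3 kN; interior l_c = 58, r_n = 236.2 kN; R_n = 230.3 + 4·236.2 = 1175 kN → 881 kN.
Block shear: A_gv = 4440, A_nv = 3144, A_nt = 276 mm²; R_n = min(0.6F_uA_nv, 0.6F_yA_gv) + U_bs·F_u·A_nt = 845.8 kN → 634 kN.
Bolt shear governs: 438 kN.

438 kN (bolt shear governs)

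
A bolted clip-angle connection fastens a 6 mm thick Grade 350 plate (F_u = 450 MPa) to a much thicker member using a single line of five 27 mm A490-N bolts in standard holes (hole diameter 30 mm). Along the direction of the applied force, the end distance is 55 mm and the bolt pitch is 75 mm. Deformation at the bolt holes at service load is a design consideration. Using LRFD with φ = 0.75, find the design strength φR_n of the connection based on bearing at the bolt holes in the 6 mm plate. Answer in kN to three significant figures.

535 kN

Per bolt r_n = 1.2 l_c t F_u ≤ 2.4 d t F_u; upper limit = 2.4 × 27 × 6 × 450 / 1000 = 175 kN.
Edge bolt: l_c = 55 − 30/2 = 40 mm → 1.2 × 40 × 6 × 450 / 1000 = 129.6 → r_n = 129.6 kN.
Interior bolts: l_c = 75 − 30 = 45 mm → 1.2 × 45 × 6 × 450 / 1000 = 145.8 → r_n = 145.8 kN.
R_n = 1 × 129.6 + 4 × 145.8 = 712.8 kN.
Design strength φR_n = 0.75 × 712.8 = 535 kN.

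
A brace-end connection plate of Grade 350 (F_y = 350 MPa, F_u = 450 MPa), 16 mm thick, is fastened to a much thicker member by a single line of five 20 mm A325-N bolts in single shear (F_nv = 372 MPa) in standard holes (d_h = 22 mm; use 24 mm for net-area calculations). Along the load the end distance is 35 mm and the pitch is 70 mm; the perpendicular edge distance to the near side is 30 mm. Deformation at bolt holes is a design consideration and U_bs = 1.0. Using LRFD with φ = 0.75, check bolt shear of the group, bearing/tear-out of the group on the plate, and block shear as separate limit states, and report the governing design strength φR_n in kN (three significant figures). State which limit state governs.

438 kN (bolt shear governs)

Bolt shear: A_b = π·20²/4 = 314.2 mm²; R_n = 372 × 314.2 × 5 × 1 / 1000 = 584.3 kN → 0.75 × 584.3 = 438 kN.
Bearing: edge l_c = 24, r_n = 207.4 kN; interior l_c = 48, r_n = 345.6 kN; R_n = 207.4 + 4·345.6 = 1590 kN → 1190 kN.
Block shear: A_gv = 5040, A_nv = 3312, A_nt = 288 mm²; R_n = min(0.6F_uA_nv, 0.6F_yA_gv) + U_bs·F_u·A_nt = 1024 kN → 768 kN.
Bolt shear governs: 438 kN.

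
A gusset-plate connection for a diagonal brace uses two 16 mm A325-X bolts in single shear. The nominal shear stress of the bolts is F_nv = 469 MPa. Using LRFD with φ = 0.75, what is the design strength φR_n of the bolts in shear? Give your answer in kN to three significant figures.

141 kN

A_b = π × 16² / 4 = 201.1 mm².
R_n = F_nv · A_b · n · n_s = 469 × 201.1 × 2 × 1 / 1000 = 188.6 kN.
Design strength φR_n = 0.75 × 188.6 = 141 kN.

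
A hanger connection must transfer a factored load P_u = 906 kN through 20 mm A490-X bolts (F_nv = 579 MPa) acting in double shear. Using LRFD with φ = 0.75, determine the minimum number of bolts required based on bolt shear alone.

A_b = π·20²/4 = 314.2 mm².
Per-bolt design strength φR_n = 0.75 × 579 × 314.2 × 2 / 1000 = 272.8 kN.
n ≥ 906 / 272.8 = 3.321 → use 4 bolts.

4 bolts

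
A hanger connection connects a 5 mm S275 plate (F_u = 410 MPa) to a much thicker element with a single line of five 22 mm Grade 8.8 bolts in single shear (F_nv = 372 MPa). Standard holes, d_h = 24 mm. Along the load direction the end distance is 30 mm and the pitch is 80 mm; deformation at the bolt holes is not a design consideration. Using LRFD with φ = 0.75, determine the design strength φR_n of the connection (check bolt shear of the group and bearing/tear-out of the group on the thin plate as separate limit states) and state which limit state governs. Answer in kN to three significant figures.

Bolt shear: A_b = π·22²/4 = 380.1 mm²; R_n = 372 × 380.1 × 5 × 1 / 1000 = 707 kN → 0.75 × 707 = 530 kN.
Bearing (1.5 l_c t F_u ≤ 3.0 d t F_u): upper limit = 3.0·22·5·410 / 1000 = 135.3 kN.
  Edge l_c = 30 − 24/2 = 18 → r_n = 55.35 kN; interior l_c = 80 − 24 = 56 → r_n = 135.3 kN.
  R_n,bearing = 1·55.35 + 4·135.3 = 596.6 kN → 0.75 × 596.6 = 447 kN.
Bearing governs: 447 kN.

447 kN (bearing governs)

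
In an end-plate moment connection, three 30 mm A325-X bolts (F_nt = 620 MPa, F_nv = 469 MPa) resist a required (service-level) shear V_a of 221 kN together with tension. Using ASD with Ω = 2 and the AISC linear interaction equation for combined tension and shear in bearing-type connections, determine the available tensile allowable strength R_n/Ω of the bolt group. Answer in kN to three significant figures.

562 kN

A_b = π·30²/4 = 706.9 mm²; f_rv = 221 × 1000 / (3 × 706.9) = 104.2 MPa.
F'_nt = 1.3 F_nt − (Ω F_nt / F_nv) f_rv = 1.3·620 − (2·620/469)·104.2 = 530.5 MPa, capped at F_nt → F'_nt = 530.5 MPa.
R_n = F'_nt · A_b · n = 530.5 × 706.9 × 3 / 1000 = 1125 kN.
Allowable strength R_n/Ω = 1125 / 2 = 562 kN.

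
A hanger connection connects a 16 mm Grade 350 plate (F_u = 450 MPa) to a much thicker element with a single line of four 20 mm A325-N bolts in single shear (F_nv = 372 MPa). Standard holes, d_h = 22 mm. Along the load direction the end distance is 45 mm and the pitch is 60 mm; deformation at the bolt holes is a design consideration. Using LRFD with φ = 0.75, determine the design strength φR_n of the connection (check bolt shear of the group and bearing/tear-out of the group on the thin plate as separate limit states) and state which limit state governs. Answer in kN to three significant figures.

351 kN (bolt shear governs)

Bolt shear: A_b = π·20²/4 = 314.2 mm²; R_n = 372 × 314.2 × 4 × 1 / 1000 = 467.5 kN → 0.75 × 467.5 = 351 kN.
Bearing (1.2 l_c t F_u ≤ 2.4 d t F_u): upper limit = 2.4·20·16·450 / 1000 = 345.6 kN.
  Edge l_c = 45 − 22/2 = 34 → r_n = 293.8 kN; interior l_c = 60 − 22 = 38 → r_n = 328.3 kN.
  R_n,bearing = 1·293.8 + 3·328.3 = 1279 kN → 0.75 × 1279 = 959 kN.
Bolt shear governs: 351 kN.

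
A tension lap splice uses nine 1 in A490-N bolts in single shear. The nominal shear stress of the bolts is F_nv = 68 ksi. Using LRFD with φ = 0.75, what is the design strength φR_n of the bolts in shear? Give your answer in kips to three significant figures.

A_b = π × 1² / 4 = 0.7854 in².
R_n = F_nv · A_b · n · n_s = 68 × 0.7854 × 9 × 1 = 480.7 kips.
Design strength φR_n = 0.75 × 480.7 = 360 kips.

360 kips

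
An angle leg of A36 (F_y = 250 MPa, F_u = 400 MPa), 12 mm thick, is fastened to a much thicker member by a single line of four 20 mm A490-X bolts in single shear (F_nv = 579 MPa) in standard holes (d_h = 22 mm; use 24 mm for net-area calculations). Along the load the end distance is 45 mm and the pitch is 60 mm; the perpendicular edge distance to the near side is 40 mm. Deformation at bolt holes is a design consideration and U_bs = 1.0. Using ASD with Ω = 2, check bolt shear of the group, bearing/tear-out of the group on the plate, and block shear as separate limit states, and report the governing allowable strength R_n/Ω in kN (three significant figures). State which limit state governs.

270 kN (block shear governs)

Bolt shear: A_b = π·20²/4 = 314.2 mm²; R_n = 579 × 314.2 × 4 × 1 / 1000 = 727.6 kN → 727.6 / 2 = 364 kN.
Bearing: edge l_c = 34, r_n = 195.8 kN; interior l_c = 38, r_n = 218.9 kN; R_n = 195.8 + 3·218.9 = 852.5 kN → 426 kN.
Block shear: A_gv = 2700, A_nv = 1692, A_nt = 336 mm²; R_n = min(0.6F_uA_nv, 0.6F_yA_gv) + U_bs·F_u·A_nt = 539.4 kN → 270 kN.
Block shear governs: 270 kN.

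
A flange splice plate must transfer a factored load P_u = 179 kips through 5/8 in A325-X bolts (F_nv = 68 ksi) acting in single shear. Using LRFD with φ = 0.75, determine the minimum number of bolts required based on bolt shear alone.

A_b = π·0.625²/4 = 0.3068 in².
Per-bolt design strength φR_n = 0.75 × 68 × 0.3068 × 1 = 15.65 kips.
n ≥ 179 / 15.65 = 11.44 → use 12 bolts.

12 bolts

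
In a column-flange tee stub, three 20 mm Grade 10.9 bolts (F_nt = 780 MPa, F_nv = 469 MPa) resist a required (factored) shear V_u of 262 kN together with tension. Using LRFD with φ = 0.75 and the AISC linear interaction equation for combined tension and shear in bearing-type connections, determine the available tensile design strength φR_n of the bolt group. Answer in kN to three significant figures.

281 kN

A_b = π·20²/4 = 314.2 mm²; f_rv = 262 × 1000 / (3 × 314.2) = 278 MPa.
F'_nt = 1.3 F_nt − (F_nt / φF_nv) f_rv = 1.3·780 − (780/(0.75·469))·278 = 397.6 MPa, capped at F_nt → F'_nt = 397.6 MPa.
R_n = F'_nt · A_b · n = 397.6 × 314.2 × 3 / 1000 = 374.7 kN.
Design strength φR_n = 0.75 × 374.7 = 281 kN.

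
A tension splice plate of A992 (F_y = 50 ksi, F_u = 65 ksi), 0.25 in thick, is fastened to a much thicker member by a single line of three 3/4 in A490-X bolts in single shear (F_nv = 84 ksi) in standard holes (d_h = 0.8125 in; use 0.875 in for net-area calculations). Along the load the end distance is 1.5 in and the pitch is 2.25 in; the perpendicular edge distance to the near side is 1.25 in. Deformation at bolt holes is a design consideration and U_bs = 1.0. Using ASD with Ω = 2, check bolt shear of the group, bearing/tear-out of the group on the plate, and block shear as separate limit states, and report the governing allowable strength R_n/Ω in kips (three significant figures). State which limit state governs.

Bolt shear: A_b = π·0.75²/4 = 0.4418 in²; R_n = 84 × 0.4418 × 3 × 1 = 111.3 kips → 111.3 / 2 = 55.7 kips.
Bearing: edge l_c = 1.094, r_n = 21.33 kips; interior l_c = 1.438, r_n = 28.03 kips; R_n = 21.33 + 2·28.03 = 77.39 kips → 38.7 kips.
Block shear: A_gv = 1.5, A_nv = 0.9531, A_nt = 0.2031 in²; R_n = min(0.6F_uA_nv, 0.6F_yA_gv) + U_bs·F_u·A_nt = 50.38 kips → 25.2 kips.
Block shear governs: 25.2 kips.

25.2 kips (block shear governs)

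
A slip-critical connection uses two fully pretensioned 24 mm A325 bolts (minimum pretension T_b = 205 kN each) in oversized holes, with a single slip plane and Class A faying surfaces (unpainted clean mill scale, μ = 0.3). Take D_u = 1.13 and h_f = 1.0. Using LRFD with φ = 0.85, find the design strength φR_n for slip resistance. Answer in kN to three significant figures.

118 kN

R_n = μ · D_u · h_f · T_b · n_s · n_b = 0.3 × 1.13 × 1.0 × 205 × 1 × 2 = 139 kN.
Design strength φR_n = 0.85 × 139 = 118 kN.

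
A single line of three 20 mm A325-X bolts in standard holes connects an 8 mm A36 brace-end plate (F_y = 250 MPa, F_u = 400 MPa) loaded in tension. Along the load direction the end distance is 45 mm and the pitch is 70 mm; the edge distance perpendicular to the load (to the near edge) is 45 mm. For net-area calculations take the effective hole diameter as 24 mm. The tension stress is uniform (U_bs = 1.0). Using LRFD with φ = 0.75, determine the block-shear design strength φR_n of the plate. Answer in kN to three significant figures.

Shear plane L_v = 45 + 2·70 = 185 mm; A_gv = 185 × 8 = 1480 mm².
A_nv = (185 − 2.5·24) × 8 = 1000 mm².
A_nt = (45 − 0.5·24) × 8 = 264 mm².
0.6 F_u A_nv = 240 kN; 0.6 F_y A_gv = 222 kN → shear yielding governs the shear term.
R_n = 222 + 1.0 × 400 × 264 / 1000 = 327.6 kN.
Design strength φR_n = 0.75 × 327.6 = 246 kN.

246 kN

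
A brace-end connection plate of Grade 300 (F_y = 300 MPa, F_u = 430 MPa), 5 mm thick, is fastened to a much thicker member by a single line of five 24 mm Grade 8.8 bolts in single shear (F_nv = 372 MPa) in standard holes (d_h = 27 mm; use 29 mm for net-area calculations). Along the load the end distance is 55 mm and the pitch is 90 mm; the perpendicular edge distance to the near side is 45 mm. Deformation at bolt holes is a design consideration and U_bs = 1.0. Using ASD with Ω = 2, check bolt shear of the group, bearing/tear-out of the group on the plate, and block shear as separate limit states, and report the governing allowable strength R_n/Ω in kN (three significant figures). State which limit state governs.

Bolt shear: A_b = π·24²/4 = 452.4 mm²; R_n = 372 × 452.4 × 5 × 1 / 1000 = 841.4 kN → 841.4 / 2 = 421 kN.
Bearing: edge l_c = 41.5, r_n = 107.1 kN; interior l_c = 63, r_n = 123.8 kN; R_n = 107.1 + 4·123.8 = 602.4 kN → 301 kN.
Block shear: A_gv = 2075, A_nv = 1422, A_nt = 152.5 mm²; R_n = min(0.6F_uA_nv, 0.6F_yA_gv) + U_bs·F_u·A_nt = 432.6 kN → 216 kN.
Block shear governs: 216 kN.

216 kN (block shear governs)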